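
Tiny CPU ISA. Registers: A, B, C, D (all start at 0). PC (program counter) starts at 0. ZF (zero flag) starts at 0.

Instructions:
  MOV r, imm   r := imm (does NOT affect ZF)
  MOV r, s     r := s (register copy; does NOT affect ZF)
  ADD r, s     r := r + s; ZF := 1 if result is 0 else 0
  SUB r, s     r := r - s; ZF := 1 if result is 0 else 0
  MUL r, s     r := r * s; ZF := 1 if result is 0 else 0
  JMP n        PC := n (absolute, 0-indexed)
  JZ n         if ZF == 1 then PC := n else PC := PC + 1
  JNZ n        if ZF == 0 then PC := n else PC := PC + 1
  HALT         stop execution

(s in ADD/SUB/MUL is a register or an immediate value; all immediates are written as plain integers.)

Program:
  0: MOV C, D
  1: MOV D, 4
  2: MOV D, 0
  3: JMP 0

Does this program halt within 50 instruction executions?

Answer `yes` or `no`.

Step 1: PC=0 exec 'MOV C, D'. After: A=0 B=0 C=0 D=0 ZF=0 PC=1
Step 2: PC=1 exec 'MOV D, 4'. After: A=0 B=0 C=0 D=4 ZF=0 PC=2
Step 3: PC=2 exec 'MOV D, 0'. After: A=0 B=0 C=0 D=0 ZF=0 PC=3
Step 4: PC=3 exec 'JMP 0'. After: A=0 B=0 C=0 D=0 ZF=0 PC=0
State after step 4 equals the initial state: the program is in a cycle of length 4 and will never halt.

Answer: no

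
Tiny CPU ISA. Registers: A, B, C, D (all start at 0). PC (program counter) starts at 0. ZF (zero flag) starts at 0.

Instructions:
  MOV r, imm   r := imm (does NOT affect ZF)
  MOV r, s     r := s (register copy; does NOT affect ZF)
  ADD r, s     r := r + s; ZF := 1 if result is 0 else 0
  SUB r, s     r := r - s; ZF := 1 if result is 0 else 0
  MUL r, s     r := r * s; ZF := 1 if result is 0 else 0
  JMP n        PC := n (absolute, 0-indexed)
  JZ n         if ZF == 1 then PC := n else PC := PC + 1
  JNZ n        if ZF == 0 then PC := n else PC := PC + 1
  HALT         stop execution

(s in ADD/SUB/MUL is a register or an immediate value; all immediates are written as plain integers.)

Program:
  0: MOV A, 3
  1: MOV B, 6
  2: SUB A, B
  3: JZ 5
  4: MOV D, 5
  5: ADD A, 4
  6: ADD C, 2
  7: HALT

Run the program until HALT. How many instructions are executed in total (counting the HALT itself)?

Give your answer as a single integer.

Answer: 8

Derivation:
Step 1: PC=0 exec 'MOV A, 3'. After: A=3 B=0 C=0 D=0 ZF=0 PC=1
Step 2: PC=1 exec 'MOV B, 6'. After: A=3 B=6 C=0 D=0 ZF=0 PC=2
Step 3: PC=2 exec 'SUB A, B'. After: A=-3 B=6 C=0 D=0 ZF=0 PC=3
Step 4: PC=3 exec 'JZ 5'. After: A=-3 B=6 C=0 D=0 ZF=0 PC=4
Step 5: PC=4 exec 'MOV D, 5'. After: A=-3 B=6 C=0 D=5 ZF=0 PC=5
Step 6: PC=5 exec 'ADD A, 4'. After: A=1 B=6 C=0 D=5 ZF=0 PC=6
Step 7: PC=6 exec 'ADD C, 2'. After: A=1 B=6 C=2 D=5 ZF=0 PC=7
Step 8: PC=7 exec 'HALT'. After: A=1 B=6 C=2 D=5 ZF=0 PC=7 HALTED
Total instructions executed: 8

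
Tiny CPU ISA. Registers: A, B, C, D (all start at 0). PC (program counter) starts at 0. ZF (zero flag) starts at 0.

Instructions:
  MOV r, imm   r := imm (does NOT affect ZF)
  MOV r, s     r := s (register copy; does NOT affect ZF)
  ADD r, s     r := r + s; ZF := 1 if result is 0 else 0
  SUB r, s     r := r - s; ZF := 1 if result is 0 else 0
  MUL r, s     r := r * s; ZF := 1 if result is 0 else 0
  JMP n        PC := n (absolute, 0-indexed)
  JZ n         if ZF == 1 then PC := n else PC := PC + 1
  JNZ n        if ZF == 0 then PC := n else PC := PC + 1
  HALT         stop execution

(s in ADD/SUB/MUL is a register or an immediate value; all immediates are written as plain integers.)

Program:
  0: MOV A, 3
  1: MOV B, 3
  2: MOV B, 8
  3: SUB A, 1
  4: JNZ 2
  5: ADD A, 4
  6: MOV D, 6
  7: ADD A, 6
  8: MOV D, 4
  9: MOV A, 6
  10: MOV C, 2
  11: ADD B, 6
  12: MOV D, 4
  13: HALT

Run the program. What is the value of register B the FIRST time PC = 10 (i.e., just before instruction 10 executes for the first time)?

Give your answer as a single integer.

Step 1: PC=0 exec 'MOV A, 3'. After: A=3 B=0 C=0 D=0 ZF=0 PC=1
Step 2: PC=1 exec 'MOV B, 3'. After: A=3 B=3 C=0 D=0 ZF=0 PC=2
Step 3: PC=2 exec 'MOV B, 8'. After: A=3 B=8 C=0 D=0 ZF=0 PC=3
Step 4: PC=3 exec 'SUB A, 1'. After: A=2 B=8 C=0 D=0 ZF=0 PC=4
Step 5: PC=4 exec 'JNZ 2'. After: A=2 B=8 C=0 D=0 ZF=0 PC=2
Step 6: PC=2 exec 'MOV B, 8'. After: A=2 B=8 C=0 D=0 ZF=0 PC=3
Step 7: PC=3 exec 'SUB A, 1'. After: A=1 B=8 C=0 D=0 ZF=0 PC=4
Step 8: PC=4 exec 'JNZ 2'. After: A=1 B=8 C=0 D=0 ZF=0 PC=2
Step 9: PC=2 exec 'MOV B, 8'. After: A=1 B=8 C=0 D=0 ZF=0 PC=3
Step 10: PC=3 exec 'SUB A, 1'. After: A=0 B=8 C=0 D=0 ZF=1 PC=4
Step 11: PC=4 exec 'JNZ 2'. After: A=0 B=8 C=0 D=0 ZF=1 PC=5
Step 12: PC=5 exec 'ADD A, 4'. After: A=4 B=8 C=0 D=0 ZF=0 PC=6
Step 13: PC=6 exec 'MOV D, 6'. After: A=4 B=8 C=0 D=6 ZF=0 PC=7
Step 14: PC=7 exec 'ADD A, 6'. After: A=10 B=8 C=0 D=6 ZF=0 PC=8
Step 15: PC=8 exec 'MOV D, 4'. After: A=10 B=8 C=0 D=4 ZF=0 PC=9
Step 16: PC=9 exec 'MOV A, 6'. After: A=6 B=8 C=0 D=4 ZF=0 PC=10
First time PC=10: B=8

8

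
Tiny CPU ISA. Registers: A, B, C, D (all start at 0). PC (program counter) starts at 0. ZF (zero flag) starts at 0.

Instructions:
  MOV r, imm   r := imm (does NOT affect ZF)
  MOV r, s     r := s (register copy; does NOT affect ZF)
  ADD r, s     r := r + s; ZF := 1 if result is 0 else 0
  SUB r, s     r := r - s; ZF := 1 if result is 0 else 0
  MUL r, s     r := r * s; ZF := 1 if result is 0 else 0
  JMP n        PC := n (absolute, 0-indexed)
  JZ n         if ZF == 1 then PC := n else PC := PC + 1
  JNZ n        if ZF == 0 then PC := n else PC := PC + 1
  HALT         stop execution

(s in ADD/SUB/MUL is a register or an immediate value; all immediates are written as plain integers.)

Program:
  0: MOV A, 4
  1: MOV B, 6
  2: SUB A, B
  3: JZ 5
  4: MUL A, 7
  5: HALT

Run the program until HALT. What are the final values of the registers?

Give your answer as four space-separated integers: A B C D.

Step 1: PC=0 exec 'MOV A, 4'. After: A=4 B=0 C=0 D=0 ZF=0 PC=1
Step 2: PC=1 exec 'MOV B, 6'. After: A=4 B=6 C=0 D=0 ZF=0 PC=2
Step 3: PC=2 exec 'SUB A, B'. After: A=-2 B=6 C=0 D=0 ZF=0 PC=3
Step 4: PC=3 exec 'JZ 5'. After: A=-2 B=6 C=0 D=0 ZF=0 PC=4
Step 5: PC=4 exec 'MUL A, 7'. After: A=-14 B=6 C=0 D=0 ZF=0 PC=5
Step 6: PC=5 exec 'HALT'. After: A=-14 B=6 C=0 D=0 ZF=0 PC=5 HALTED

Answer: -14 6 0 0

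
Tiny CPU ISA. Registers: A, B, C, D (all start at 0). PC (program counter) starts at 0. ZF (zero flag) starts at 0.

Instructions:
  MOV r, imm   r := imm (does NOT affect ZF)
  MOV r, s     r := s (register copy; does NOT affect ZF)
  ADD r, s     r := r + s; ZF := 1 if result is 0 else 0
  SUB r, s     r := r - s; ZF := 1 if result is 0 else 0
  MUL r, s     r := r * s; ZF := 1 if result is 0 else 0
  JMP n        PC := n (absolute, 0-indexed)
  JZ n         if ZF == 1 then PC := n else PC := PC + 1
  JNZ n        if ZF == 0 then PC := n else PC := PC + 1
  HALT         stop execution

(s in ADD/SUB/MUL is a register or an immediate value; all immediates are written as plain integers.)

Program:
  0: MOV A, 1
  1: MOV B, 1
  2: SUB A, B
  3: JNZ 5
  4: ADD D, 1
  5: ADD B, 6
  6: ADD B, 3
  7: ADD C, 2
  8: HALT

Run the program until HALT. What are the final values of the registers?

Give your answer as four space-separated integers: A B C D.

Answer: 0 10 2 1

Derivation:
Step 1: PC=0 exec 'MOV A, 1'. After: A=1 B=0 C=0 D=0 ZF=0 PC=1
Step 2: PC=1 exec 'MOV B, 1'. After: A=1 B=1 C=0 D=0 ZF=0 PC=2
Step 3: PC=2 exec 'SUB A, B'. After: A=0 B=1 C=0 D=0 ZF=1 PC=3
Step 4: PC=3 exec 'JNZ 5'. After: A=0 B=1 C=0 D=0 ZF=1 PC=4
Step 5: PC=4 exec 'ADD D, 1'. After: A=0 B=1 C=0 D=1 ZF=0 PC=5
Step 6: PC=5 exec 'ADD B, 6'. After: A=0 B=7 C=0 D=1 ZF=0 PC=6
Step 7: PC=6 exec 'ADD B, 3'. After: A=0 B=10 C=0 D=1 ZF=0 PC=7
Step 8: PC=7 exec 'ADD C, 2'. After: A=0 B=10 C=2 D=1 ZF=0 PC=8
Step 9: PC=8 exec 'HALT'. After: A=0 B=10 C=2 D=1 ZF=0 PC=8 HALTED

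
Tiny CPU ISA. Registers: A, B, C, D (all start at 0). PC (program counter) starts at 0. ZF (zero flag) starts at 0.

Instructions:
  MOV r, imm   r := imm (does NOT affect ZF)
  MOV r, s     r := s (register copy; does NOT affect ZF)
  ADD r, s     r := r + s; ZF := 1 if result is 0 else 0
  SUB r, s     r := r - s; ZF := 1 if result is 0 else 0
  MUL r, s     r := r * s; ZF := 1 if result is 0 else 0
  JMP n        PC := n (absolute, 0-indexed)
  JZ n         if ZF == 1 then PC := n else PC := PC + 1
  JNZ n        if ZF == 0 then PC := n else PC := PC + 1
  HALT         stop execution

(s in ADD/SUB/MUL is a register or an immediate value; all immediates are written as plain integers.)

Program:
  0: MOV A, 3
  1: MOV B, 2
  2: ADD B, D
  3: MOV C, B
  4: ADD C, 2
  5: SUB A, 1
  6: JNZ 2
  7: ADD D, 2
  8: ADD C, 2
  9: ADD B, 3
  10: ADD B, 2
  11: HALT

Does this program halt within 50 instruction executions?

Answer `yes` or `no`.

Step 1: PC=0 exec 'MOV A, 3'. After: A=3 B=0 C=0 D=0 ZF=0 PC=1
Step 2: PC=1 exec 'MOV B, 2'. After: A=3 B=2 C=0 D=0 ZF=0 PC=2
Step 3: PC=2 exec 'ADD B, D'. After: A=3 B=2 C=0 D=0 ZF=0 PC=3
Step 4: PC=3 exec 'MOV C, B'. After: A=3 B=2 C=2 D=0 ZF=0 PC=4
Step 5: PC=4 exec 'ADD C, 2'. After: A=3 B=2 C=4 D=0 ZF=0 PC=5
Step 6: PC=5 exec 'SUB A, 1'. After: A=2 B=2 C=4 D=0 ZF=0 PC=6
Step 7: PC=6 exec 'JNZ 2'. After: A=2 B=2 C=4 D=0 ZF=0 PC=2
Step 8: PC=2 exec 'ADD B, D'. After: A=2 B=2 C=4 D=0 ZF=0 PC=3
Step 9: PC=3 exec 'MOV C, B'. After: A=2 B=2 C=2 D=0 ZF=0 PC=4
Step 10: PC=4 exec 'ADD C, 2'. After: A=2 B=2 C=4 D=0 ZF=0 PC=5
Step 11: PC=5 exec 'SUB A, 1'. After: A=1 B=2 C=4 D=0 ZF=0 PC=6
Step 12: PC=6 exec 'JNZ 2'. After: A=1 B=2 C=4 D=0 ZF=0 PC=2
Step 13: PC=2 exec 'ADD B, D'. After: A=1 B=2 C=4 D=0 ZF=0 PC=3
Step 14: PC=3 exec 'MOV C, B'. After: A=1 B=2 C=2 D=0 ZF=0 PC=4
Step 15: PC=4 exec 'ADD C, 2'. After: A=1 B=2 C=4 D=0 ZF=0 PC=5
Step 16: PC=5 exec 'SUB A, 1'. After: A=0 B=2 C=4 D=0 ZF=1 PC=6
Step 17: PC=6 exec 'JNZ 2'. After: A=0 B=2 C=4 D=0 ZF=1 PC=7
Step 18: PC=7 exec 'ADD D, 2'. After: A=0 B=2 C=4 D=2 ZF=0 PC=8
Step 19: PC=8 exec 'ADD C, 2'. After: A=0 B=2 C=6 D=2 ZF=0 PC=9
Step 20: PC=9 exec 'ADD B, 3'. After: A=0 B=5 C=6 D=2 ZF=0 PC=10
Step 21: PC=10 exec 'ADD B, 2'. After: A=0 B=7 C=6 D=2 ZF=0 PC=11
Step 22: PC=11 exec 'HALT'. After: A=0 B=7 C=6 D=2 ZF=0 PC=11 HALTED

Answer: yes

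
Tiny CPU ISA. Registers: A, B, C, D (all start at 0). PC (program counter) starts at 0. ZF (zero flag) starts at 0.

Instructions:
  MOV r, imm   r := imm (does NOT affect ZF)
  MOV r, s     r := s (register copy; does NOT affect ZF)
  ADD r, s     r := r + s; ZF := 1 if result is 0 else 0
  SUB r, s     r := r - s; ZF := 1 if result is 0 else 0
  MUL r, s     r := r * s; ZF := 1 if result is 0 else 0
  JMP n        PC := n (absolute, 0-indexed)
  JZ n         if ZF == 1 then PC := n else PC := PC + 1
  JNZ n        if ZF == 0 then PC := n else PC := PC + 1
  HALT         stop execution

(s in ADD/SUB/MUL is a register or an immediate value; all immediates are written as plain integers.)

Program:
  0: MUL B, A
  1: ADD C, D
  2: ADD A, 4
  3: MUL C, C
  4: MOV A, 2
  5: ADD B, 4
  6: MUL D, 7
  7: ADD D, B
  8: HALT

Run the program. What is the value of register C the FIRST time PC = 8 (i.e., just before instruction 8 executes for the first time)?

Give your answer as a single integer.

Step 1: PC=0 exec 'MUL B, A'. After: A=0 B=0 C=0 D=0 ZF=1 PC=1
Step 2: PC=1 exec 'ADD C, D'. After: A=0 B=0 C=0 D=0 ZF=1 PC=2
Step 3: PC=2 exec 'ADD A, 4'. After: A=4 B=0 C=0 D=0 ZF=0 PC=3
Step 4: PC=3 exec 'MUL C, C'. After: A=4 B=0 C=0 D=0 ZF=1 PC=4
Step 5: PC=4 exec 'MOV A, 2'. After: A=2 B=0 C=0 D=0 ZF=1 PC=5
Step 6: PC=5 exec 'ADD B, 4'. After: A=2 B=4 C=0 D=0 ZF=0 PC=6
Step 7: PC=6 exec 'MUL D, 7'. After: A=2 B=4 C=0 D=0 ZF=1 PC=7
Step 8: PC=7 exec 'ADD D, B'. After: A=2 B=4 C=0 D=4 ZF=0 PC=8
First time PC=8: C=0

0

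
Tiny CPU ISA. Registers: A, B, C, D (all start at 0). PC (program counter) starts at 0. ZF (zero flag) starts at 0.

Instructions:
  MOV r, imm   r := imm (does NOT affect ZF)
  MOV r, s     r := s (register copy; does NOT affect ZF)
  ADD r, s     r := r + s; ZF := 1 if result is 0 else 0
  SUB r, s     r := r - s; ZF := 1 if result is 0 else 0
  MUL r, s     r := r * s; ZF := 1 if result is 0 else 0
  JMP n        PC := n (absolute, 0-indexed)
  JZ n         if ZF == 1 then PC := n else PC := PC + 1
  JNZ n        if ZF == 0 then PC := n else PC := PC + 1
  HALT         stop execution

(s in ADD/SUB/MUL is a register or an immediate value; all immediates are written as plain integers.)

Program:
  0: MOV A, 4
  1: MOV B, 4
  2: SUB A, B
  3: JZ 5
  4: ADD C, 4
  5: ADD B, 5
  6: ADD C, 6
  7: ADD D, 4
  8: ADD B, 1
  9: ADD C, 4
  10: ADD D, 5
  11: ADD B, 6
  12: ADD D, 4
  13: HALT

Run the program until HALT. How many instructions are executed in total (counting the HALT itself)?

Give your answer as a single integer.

Answer: 13

Derivation:
Step 1: PC=0 exec 'MOV A, 4'. After: A=4 B=0 C=0 D=0 ZF=0 PC=1
Step 2: PC=1 exec 'MOV B, 4'. After: A=4 B=4 C=0 D=0 ZF=0 PC=2
Step 3: PC=2 exec 'SUB A, B'. After: A=0 B=4 C=0 D=0 ZF=1 PC=3
Step 4: PC=3 exec 'JZ 5'. After: A=0 B=4 C=0 D=0 ZF=1 PC=5
Step 5: PC=5 exec 'ADD B, 5'. After: A=0 B=9 C=0 D=0 ZF=0 PC=6
Step 6: PC=6 exec 'ADD C, 6'. After: A=0 B=9 C=6 D=0 ZF=0 PC=7
Step 7: PC=7 exec 'ADD D, 4'. After: A=0 B=9 C=6 D=4 ZF=0 PC=8
Step 8: PC=8 exec 'ADD B, 1'. After: A=0 B=10 C=6 D=4 ZF=0 PC=9
Step 9: PC=9 exec 'ADD C, 4'. After: A=0 B=10 C=10 D=4 ZF=0 PC=10
Step 10: PC=10 exec 'ADD D, 5'. After: A=0 B=10 C=10 D=9 ZF=0 PC=11
Step 11: PC=11 exec 'ADD B, 6'. After: A=0 B=16 C=10 D=9 ZF=0 PC=12
Step 12: PC=12 exec 'ADD D, 4'. After: A=0 B=16 C=10 D=13 ZF=0 PC=13
Step 13: PC=13 exec 'HALT'. After: A=0 B=16 C=10 D=13 ZF=0 PC=13 HALTED
Total instructions executed: 13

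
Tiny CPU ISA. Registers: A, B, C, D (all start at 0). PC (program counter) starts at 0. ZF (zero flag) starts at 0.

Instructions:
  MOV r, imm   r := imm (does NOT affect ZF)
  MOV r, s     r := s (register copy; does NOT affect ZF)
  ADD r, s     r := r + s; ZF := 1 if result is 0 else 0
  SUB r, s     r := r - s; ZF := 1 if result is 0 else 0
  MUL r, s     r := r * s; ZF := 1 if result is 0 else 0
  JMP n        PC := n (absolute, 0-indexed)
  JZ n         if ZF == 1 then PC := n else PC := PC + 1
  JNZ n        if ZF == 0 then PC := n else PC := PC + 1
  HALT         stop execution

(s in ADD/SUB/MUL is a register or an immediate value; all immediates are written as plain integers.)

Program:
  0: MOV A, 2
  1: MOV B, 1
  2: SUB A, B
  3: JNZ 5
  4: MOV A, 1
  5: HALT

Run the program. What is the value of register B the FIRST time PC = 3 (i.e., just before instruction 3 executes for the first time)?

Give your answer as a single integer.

Step 1: PC=0 exec 'MOV A, 2'. After: A=2 B=0 C=0 D=0 ZF=0 PC=1
Step 2: PC=1 exec 'MOV B, 1'. After: A=2 B=1 C=0 D=0 ZF=0 PC=2
Step 3: PC=2 exec 'SUB A, B'. After: A=1 B=1 C=0 D=0 ZF=0 PC=3
First time PC=3: B=1

1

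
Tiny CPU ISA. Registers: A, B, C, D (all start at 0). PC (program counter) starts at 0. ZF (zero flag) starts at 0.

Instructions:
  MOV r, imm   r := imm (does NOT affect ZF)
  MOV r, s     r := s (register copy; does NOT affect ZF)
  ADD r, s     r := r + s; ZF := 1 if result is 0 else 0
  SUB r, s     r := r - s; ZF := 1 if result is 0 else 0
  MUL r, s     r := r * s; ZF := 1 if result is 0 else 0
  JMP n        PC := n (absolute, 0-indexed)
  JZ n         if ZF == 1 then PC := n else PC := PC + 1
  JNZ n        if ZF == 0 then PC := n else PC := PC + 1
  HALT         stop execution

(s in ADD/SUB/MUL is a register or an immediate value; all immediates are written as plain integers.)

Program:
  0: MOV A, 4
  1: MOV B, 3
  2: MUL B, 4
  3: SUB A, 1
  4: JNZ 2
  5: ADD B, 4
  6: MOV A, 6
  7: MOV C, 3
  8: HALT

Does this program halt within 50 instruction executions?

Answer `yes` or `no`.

Step 1: PC=0 exec 'MOV A, 4'. After: A=4 B=0 C=0 D=0 ZF=0 PC=1
Step 2: PC=1 exec 'MOV B, 3'. After: A=4 B=3 C=0 D=0 ZF=0 PC=2
Step 3: PC=2 exec 'MUL B, 4'. After: A=4 B=12 C=0 D=0 ZF=0 PC=3
Step 4: PC=3 exec 'SUB A, 1'. After: A=3 B=12 C=0 D=0 ZF=0 PC=4
Step 5: PC=4 exec 'JNZ 2'. After: A=3 B=12 C=0 D=0 ZF=0 PC=2
Step 6: PC=2 exec 'MUL B, 4'. After: A=3 B=48 C=0 D=0 ZF=0 PC=3
Step 7: PC=3 exec 'SUB A, 1'. After: A=2 B=48 C=0 D=0 ZF=0 PC=4
Step 8: PC=4 exec 'JNZ 2'. After: A=2 B=48 C=0 D=0 ZF=0 PC=2
Step 9: PC=2 exec 'MUL B, 4'. After: A=2 B=192 C=0 D=0 ZF=0 PC=3
Step 10: PC=3 exec 'SUB A, 1'. After: A=1 B=192 C=0 D=0 ZF=0 PC=4
Step 11: PC=4 exec 'JNZ 2'. After: A=1 B=192 C=0 D=0 ZF=0 PC=2
Step 12: PC=2 exec 'MUL B, 4'. After: A=1 B=768 C=0 D=0 ZF=0 PC=3
Step 13: PC=3 exec 'SUB A, 1'. After: A=0 B=768 C=0 D=0 ZF=1 PC=4
Step 14: PC=4 exec 'JNZ 2'. After: A=0 B=768 C=0 D=0 ZF=1 PC=5
Step 15: PC=5 exec 'ADD B, 4'. After: A=0 B=772 C=0 D=0 ZF=0 PC=6
Step 16: PC=6 exec 'MOV A, 6'. After: A=6 B=772 C=0 D=0 ZF=0 PC=7
Step 17: PC=7 exec 'MOV C, 3'. After: A=6 B=772 C=3 D=0 ZF=0 PC=8
Step 18: PC=8 exec 'HALT'. After: A=6 B=772 C=3 D=0 ZF=0 PC=8 HALTED

Answer: yes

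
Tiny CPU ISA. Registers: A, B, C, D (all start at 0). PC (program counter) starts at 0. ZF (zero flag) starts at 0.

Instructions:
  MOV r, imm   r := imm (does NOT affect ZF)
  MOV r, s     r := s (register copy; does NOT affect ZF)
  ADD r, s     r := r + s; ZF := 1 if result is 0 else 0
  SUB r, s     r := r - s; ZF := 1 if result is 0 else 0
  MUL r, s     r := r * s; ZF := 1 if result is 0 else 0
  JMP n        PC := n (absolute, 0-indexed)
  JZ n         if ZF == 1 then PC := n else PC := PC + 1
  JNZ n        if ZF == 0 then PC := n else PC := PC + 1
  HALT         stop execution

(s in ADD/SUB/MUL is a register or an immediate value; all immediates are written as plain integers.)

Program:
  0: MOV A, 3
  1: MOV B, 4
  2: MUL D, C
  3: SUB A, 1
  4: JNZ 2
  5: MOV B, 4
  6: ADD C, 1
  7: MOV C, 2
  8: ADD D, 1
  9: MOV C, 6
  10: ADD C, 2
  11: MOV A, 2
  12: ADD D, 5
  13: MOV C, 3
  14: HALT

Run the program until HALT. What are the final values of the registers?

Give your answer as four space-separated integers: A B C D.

Step 1: PC=0 exec 'MOV A, 3'. After: A=3 B=0 C=0 D=0 ZF=0 PC=1
Step 2: PC=1 exec 'MOV B, 4'. After: A=3 B=4 C=0 D=0 ZF=0 PC=2
Step 3: PC=2 exec 'MUL D, C'. After: A=3 B=4 C=0 D=0 ZF=1 PC=3
Step 4: PC=3 exec 'SUB A, 1'. After: A=2 B=4 C=0 D=0 ZF=0 PC=4
Step 5: PC=4 exec 'JNZ 2'. After: A=2 B=4 C=0 D=0 ZF=0 PC=2
Step 6: PC=2 exec 'MUL D, C'. After: A=2 B=4 C=0 D=0 ZF=1 PC=3
Step 7: PC=3 exec 'SUB A, 1'. After: A=1 B=4 C=0 D=0 ZF=0 PC=4
Step 8: PC=4 exec 'JNZ 2'. After: A=1 B=4 C=0 D=0 ZF=0 PC=2
Step 9: PC=2 exec 'MUL D, C'. After: A=1 B=4 C=0 D=0 ZF=1 PC=3
Step 10: PC=3 exec 'SUB A, 1'. After: A=0 B=4 C=0 D=0 ZF=1 PC=4
Step 11: PC=4 exec 'JNZ 2'. After: A=0 B=4 C=0 D=0 ZF=1 PC=5
Step 12: PC=5 exec 'MOV B, 4'. After: A=0 B=4 C=0 D=0 ZF=1 PC=6
Step 13: PC=6 exec 'ADD C, 1'. After: A=0 B=4 C=1 D=0 ZF=0 PC=7
Step 14: PC=7 exec 'MOV C, 2'. After: A=0 B=4 C=2 D=0 ZF=0 PC=8
Step 15: PC=8 exec 'ADD D, 1'. After: A=0 B=4 C=2 D=1 ZF=0 PC=9
Step 16: PC=9 exec 'MOV C, 6'. After: A=0 B=4 C=6 D=1 ZF=0 PC=10
Step 17: PC=10 exec 'ADD C, 2'. After: A=0 B=4 C=8 D=1 ZF=0 PC=11
Step 18: PC=11 exec 'MOV A, 2'. After: A=2 B=4 C=8 D=1 ZF=0 PC=12
Step 19: PC=12 exec 'ADD D, 5'. After: A=2 B=4 C=8 D=6 ZF=0 PC=13
Step 20: PC=13 exec 'MOV C, 3'. After: A=2 B=4 C=3 D=6 ZF=0 PC=14
Step 21: PC=14 exec 'HALT'. After: A=2 B=4 C=3 D=6 ZF=0 PC=14 HALTED

Answer: 2 4 3 6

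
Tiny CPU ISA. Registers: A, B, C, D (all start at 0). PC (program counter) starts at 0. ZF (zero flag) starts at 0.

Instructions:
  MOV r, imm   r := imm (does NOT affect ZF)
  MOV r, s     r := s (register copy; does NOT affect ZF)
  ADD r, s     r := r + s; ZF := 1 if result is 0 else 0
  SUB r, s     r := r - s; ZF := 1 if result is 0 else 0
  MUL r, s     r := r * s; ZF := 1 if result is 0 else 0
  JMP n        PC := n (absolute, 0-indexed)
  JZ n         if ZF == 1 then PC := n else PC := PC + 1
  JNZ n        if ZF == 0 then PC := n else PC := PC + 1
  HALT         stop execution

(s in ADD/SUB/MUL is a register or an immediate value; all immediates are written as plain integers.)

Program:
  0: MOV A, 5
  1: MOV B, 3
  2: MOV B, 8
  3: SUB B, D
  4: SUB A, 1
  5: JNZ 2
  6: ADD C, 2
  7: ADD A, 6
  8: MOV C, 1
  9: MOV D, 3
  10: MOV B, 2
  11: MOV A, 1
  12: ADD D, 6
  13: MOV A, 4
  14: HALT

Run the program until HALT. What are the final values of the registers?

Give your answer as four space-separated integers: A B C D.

Step 1: PC=0 exec 'MOV A, 5'. After: A=5 B=0 C=0 D=0 ZF=0 PC=1
Step 2: PC=1 exec 'MOV B, 3'. After: A=5 B=3 C=0 D=0 ZF=0 PC=2
Step 3: PC=2 exec 'MOV B, 8'. After: A=5 B=8 C=0 D=0 ZF=0 PC=3
Step 4: PC=3 exec 'SUB B, D'. After: A=5 B=8 C=0 D=0 ZF=0 PC=4
Step 5: PC=4 exec 'SUB A, 1'. After: A=4 B=8 C=0 D=0 ZF=0 PC=5
Step 6: PC=5 exec 'JNZ 2'. After: A=4 B=8 C=0 D=0 ZF=0 PC=2
Step 7: PC=2 exec 'MOV B, 8'. After: A=4 B=8 C=0 D=0 ZF=0 PC=3
Step 8: PC=3 exec 'SUB B, D'. After: A=4 B=8 C=0 D=0 ZF=0 PC=4
Step 9: PC=4 exec 'SUB A, 1'. After: A=3 B=8 C=0 D=0 ZF=0 PC=5
Step 10: PC=5 exec 'JNZ 2'. After: A=3 B=8 C=0 D=0 ZF=0 PC=2
Step 11: PC=2 exec 'MOV B, 8'. After: A=3 B=8 C=0 D=0 ZF=0 PC=3
Step 12: PC=3 exec 'SUB B, D'. After: A=3 B=8 C=0 D=0 ZF=0 PC=4
Step 13: PC=4 exec 'SUB A, 1'. After: A=2 B=8 C=0 D=0 ZF=0 PC=5
Step 14: PC=5 exec 'JNZ 2'. After: A=2 B=8 C=0 D=0 ZF=0 PC=2
Step 15: PC=2 exec 'MOV B, 8'. After: A=2 B=8 C=0 D=0 ZF=0 PC=3
Step 16: PC=3 exec 'SUB B, D'. After: A=2 B=8 C=0 D=0 ZF=0 PC=4
Step 17: PC=4 exec 'SUB A, 1'. After: A=1 B=8 C=0 D=0 ZF=0 PC=5
Step 18: PC=5 exec 'JNZ 2'. After: A=1 B=8 C=0 D=0 ZF=0 PC=2
Step 19: PC=2 exec 'MOV B, 8'. After: A=1 B=8 C=0 D=0 ZF=0 PC=3
Step 20: PC=3 exec 'SUB B, D'. After: A=1 B=8 C=0 D=0 ZF=0 PC=4
Step 21: PC=4 exec 'SUB A, 1'. After: A=0 B=8 C=0 D=0 ZF=1 PC=5
Step 22: PC=5 exec 'JNZ 2'. After: A=0 B=8 C=0 D=0 ZF=1 PC=6
Step 23: PC=6 exec 'ADD C, 2'. After: A=0 B=8 C=2 D=0 ZF=0 PC=7
Step 24: PC=7 exec 'ADD A, 6'. After: A=6 B=8 C=2 D=0 ZF=0 PC=8
Step 25: PC=8 exec 'MOV C, 1'. After: A=6 B=8 C=1 D=0 ZF=0 PC=9
Step 26: PC=9 exec 'MOV D, 3'. After: A=6 B=8 C=1 D=3 ZF=0 PC=10
Step 27: PC=10 exec 'MOV B, 2'. After: A=6 B=2 C=1 D=3 ZF=0 PC=11
Step 28: PC=11 exec 'MOV A, 1'. After: A=1 B=2 C=1 D=3 ZF=0 PC=12
Step 29: PC=12 exec 'ADD D, 6'. After: A=1 B=2 C=1 D=9 ZF=0 PC=13
Step 30: PC=13 exec 'MOV A, 4'. After: A=4 B=2 C=1 D=9 ZF=0 PC=14
Step 31: PC=14 exec 'HALT'. After: A=4 B=2 C=1 D=9 ZF=0 PC=14 HALTED

Answer: 4 2 1 9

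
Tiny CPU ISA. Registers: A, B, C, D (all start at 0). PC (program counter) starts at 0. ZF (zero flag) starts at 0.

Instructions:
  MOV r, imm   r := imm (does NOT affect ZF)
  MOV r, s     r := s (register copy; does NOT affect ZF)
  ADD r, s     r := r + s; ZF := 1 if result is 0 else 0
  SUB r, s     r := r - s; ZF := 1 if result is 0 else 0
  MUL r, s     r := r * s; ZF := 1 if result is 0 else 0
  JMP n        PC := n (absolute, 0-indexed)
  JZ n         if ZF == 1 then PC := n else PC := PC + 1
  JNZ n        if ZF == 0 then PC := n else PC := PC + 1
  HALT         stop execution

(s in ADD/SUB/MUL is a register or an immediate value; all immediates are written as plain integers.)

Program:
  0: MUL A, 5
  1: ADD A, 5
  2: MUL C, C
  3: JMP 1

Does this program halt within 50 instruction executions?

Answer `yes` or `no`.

Step 1: PC=0 exec 'MUL A, 5'. After: A=0 B=0 C=0 D=0 ZF=1 PC=1
Step 2: PC=1 exec 'ADD A, 5'. After: A=5 B=0 C=0 D=0 ZF=0 PC=2
Step 3: PC=2 exec 'MUL C, C'. After: A=5 B=0 C=0 D=0 ZF=1 PC=3
Step 4: PC=3 exec 'JMP 1'. After: A=5 B=0 C=0 D=0 ZF=1 PC=1
Step 5: PC=1 exec 'ADD A, 5'. After: A=10 B=0 C=0 D=0 ZF=0 PC=2
Step 6: PC=2 exec 'MUL C, C'. After: A=10 B=0 C=0 D=0 ZF=1 PC=3
Step 7: PC=3 exec 'JMP 1'. After: A=10 B=0 C=0 D=0 ZF=1 PC=1
Step 8: PC=1 exec 'ADD A, 5'. After: A=15 B=0 C=0 D=0 ZF=0 PC=2
Step 9: PC=2 exec 'MUL C, C'. After: A=15 B=0 C=0 D=0 ZF=1 PC=3
Step 10: PC=3 exec 'JMP 1'. After: A=15 B=0 C=0 D=0 ZF=1 PC=1
Step 11: PC=1 exec 'ADD A, 5'. After: A=20 B=0 C=0 D=0 ZF=0 PC=2
Step 12: PC=2 exec 'MUL C, C'. After: A=20 B=0 C=0 D=0 ZF=1 PC=3
Step 13: PC=3 exec 'JMP 1'. After: A=20 B=0 C=0 D=0 ZF=1 PC=1
Step 14: PC=1 exec 'ADD A, 5'. After: A=25 B=0 C=0 D=0 ZF=0 PC=2
Step 15: PC=2 exec 'MUL C, C'. After: A=25 B=0 C=0 D=0 ZF=1 PC=3
After 50 steps: not halted. PC revisits the same instructions with no path to HALT; will never halt.

Answer: no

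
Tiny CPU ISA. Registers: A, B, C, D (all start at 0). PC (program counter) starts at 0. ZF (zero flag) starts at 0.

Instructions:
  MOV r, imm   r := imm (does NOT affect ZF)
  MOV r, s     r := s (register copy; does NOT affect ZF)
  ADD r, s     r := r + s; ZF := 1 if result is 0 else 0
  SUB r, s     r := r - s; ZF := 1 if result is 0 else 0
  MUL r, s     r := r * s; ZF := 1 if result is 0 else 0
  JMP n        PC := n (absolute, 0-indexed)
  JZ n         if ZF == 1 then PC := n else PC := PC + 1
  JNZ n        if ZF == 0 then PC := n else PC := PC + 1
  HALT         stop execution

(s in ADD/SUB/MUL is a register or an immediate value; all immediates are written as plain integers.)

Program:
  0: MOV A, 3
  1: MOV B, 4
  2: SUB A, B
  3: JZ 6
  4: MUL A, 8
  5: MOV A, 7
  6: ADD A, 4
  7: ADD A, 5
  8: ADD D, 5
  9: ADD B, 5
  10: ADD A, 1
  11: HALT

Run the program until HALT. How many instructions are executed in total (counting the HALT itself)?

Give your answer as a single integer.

Step 1: PC=0 exec 'MOV A, 3'. After: A=3 B=0 C=0 D=0 ZF=0 PC=1
Step 2: PC=1 exec 'MOV B, 4'. After: A=3 B=4 C=0 D=0 ZF=0 PC=2
Step 3: PC=2 exec 'SUB A, B'. After: A=-1 B=4 C=0 D=0 ZF=0 PC=3
Step 4: PC=3 exec 'JZ 6'. After: A=-1 B=4 C=0 D=0 ZF=0 PC=4
Step 5: PC=4 exec 'MUL A, 8'. After: A=-8 B=4 C=0 D=0 ZF=0 PC=5
Step 6: PC=5 exec 'MOV A, 7'. After: A=7 B=4 C=0 D=0 ZF=0 PC=6
Step 7: PC=6 exec 'ADD A, 4'. After: A=11 B=4 C=0 D=0 ZF=0 PC=7
Step 8: PC=7 exec 'ADD A, 5'. After: A=16 B=4 C=0 D=0 ZF=0 PC=8
Step 9: PC=8 exec 'ADD D, 5'. After: A=16 B=4 C=0 D=5 ZF=0 PC=9
Step 10: PC=9 exec 'ADD B, 5'. After: A=16 B=9 C=0 D=5 ZF=0 PC=10
Step 11: PC=10 exec 'ADD A, 1'. After: A=17 B=9 C=0 D=5 ZF=0 PC=11
Step 12: PC=11 exec 'HALT'. After: A=17 B=9 C=0 D=5 ZF=0 PC=11 HALTED
Total instructions executed: 12

Answer: 12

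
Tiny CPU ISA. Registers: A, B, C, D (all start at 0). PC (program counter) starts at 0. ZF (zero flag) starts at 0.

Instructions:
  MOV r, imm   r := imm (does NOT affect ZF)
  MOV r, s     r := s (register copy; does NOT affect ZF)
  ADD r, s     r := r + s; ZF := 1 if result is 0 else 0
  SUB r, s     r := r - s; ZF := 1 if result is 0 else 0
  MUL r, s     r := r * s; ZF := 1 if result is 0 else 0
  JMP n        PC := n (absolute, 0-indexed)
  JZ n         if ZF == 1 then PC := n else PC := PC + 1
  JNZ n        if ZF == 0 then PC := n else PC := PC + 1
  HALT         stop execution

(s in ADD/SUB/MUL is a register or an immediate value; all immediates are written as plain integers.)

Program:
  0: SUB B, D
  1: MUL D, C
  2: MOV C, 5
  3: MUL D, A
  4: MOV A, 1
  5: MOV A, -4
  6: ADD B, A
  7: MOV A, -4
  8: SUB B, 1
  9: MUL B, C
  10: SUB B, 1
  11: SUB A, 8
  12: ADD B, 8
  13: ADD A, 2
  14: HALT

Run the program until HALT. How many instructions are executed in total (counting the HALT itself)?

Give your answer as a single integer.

Answer: 15

Derivation:
Step 1: PC=0 exec 'SUB B, D'. After: A=0 B=0 C=0 D=0 ZF=1 PC=1
Step 2: PC=1 exec 'MUL D, C'. After: A=0 B=0 C=0 D=0 ZF=1 PC=2
Step 3: PC=2 exec 'MOV C, 5'. After: A=0 B=0 C=5 D=0 ZF=1 PC=3
Step 4: PC=3 exec 'MUL D, A'. After: A=0 B=0 C=5 D=0 ZF=1 PC=4
Step 5: PC=4 exec 'MOV A, 1'. After: A=1 B=0 C=5 D=0 ZF=1 PC=5
Step 6: PC=5 exec 'MOV A, -4'. After: A=-4 B=0 C=5 D=0 ZF=1 PC=6
Step 7: PC=6 exec 'ADD B, A'. After: A=-4 B=-4 C=5 D=0 ZF=0 PC=7
Step 8: PC=7 exec 'MOV A, -4'. After: A=-4 B=-4 C=5 D=0 ZF=0 PC=8
Step 9: PC=8 exec 'SUB B, 1'. After: A=-4 B=-5 C=5 D=0 ZF=0 PC=9
Step 10: PC=9 exec 'MUL B, C'. After: A=-4 B=-25 C=5 D=0 ZF=0 PC=10
Step 11: PC=10 exec 'SUB B, 1'. After: A=-4 B=-26 C=5 D=0 ZF=0 PC=11
Step 12: PC=11 exec 'SUB A, 8'. After: A=-12 B=-26 C=5 D=0 ZF=0 PC=12
Step 13: PC=12 exec 'ADD B, 8'. After: A=-12 B=-18 C=5 D=0 ZF=0 PC=13
Step 14: PC=13 exec 'ADD A, 2'. After: A=-10 B=-18 C=5 D=0 ZF=0 PC=14
Step 15: PC=14 exec 'HALT'. After: A=-10 B=-18 C=5 D=0 ZF=0 PC=14 HALTED
Total instructions executed: 15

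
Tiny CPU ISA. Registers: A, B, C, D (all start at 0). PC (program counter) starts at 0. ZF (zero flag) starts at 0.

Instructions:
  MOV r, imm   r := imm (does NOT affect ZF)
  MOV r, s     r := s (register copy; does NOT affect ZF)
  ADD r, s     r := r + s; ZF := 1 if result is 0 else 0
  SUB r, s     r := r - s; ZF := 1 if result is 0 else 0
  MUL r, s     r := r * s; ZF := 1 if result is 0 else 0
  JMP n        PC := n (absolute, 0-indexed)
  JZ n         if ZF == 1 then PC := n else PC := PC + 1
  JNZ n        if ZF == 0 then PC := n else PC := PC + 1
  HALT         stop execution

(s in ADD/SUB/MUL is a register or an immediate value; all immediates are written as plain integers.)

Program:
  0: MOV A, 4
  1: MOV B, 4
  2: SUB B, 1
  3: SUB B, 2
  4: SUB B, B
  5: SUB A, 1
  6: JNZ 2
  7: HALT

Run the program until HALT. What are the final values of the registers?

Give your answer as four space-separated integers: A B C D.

Answer: 0 0 0 0

Derivation:
Step 1: PC=0 exec 'MOV A, 4'. After: A=4 B=0 C=0 D=0 ZF=0 PC=1
Step 2: PC=1 exec 'MOV B, 4'. After: A=4 B=4 C=0 D=0 ZF=0 PC=2
Step 3: PC=2 exec 'SUB B, 1'. After: A=4 B=3 C=0 D=0 ZF=0 PC=3
Step 4: PC=3 exec 'SUB B, 2'. After: A=4 B=1 C=0 D=0 ZF=0 PC=4
Step 5: PC=4 exec 'SUB B, B'. After: A=4 B=0 C=0 D=0 ZF=1 PC=5
Step 6: PC=5 exec 'SUB A, 1'. After: A=3 B=0 C=0 D=0 ZF=0 PC=6
Step 7: PC=6 exec 'JNZ 2'. After: A=3 B=0 C=0 D=0 ZF=0 PC=2
Step 8: PC=2 exec 'SUB B, 1'. After: A=3 B=-1 C=0 D=0 ZF=0 PC=3
Step 9: PC=3 exec 'SUB B, 2'. After: A=3 B=-3 C=0 D=0 ZF=0 PC=4
Step 10: PC=4 exec 'SUB B, B'. After: A=3 B=0 C=0 D=0 ZF=1 PC=5
Step 11: PC=5 exec 'SUB A, 1'. After: A=2 B=0 C=0 D=0 ZF=0 PC=6
Step 12: PC=6 exec 'JNZ 2'. After: A=2 B=0 C=0 D=0 ZF=0 PC=2
Step 13: PC=2 exec 'SUB B, 1'. After: A=2 B=-1 C=0 D=0 ZF=0 PC=3
Step 14: PC=3 exec 'SUB B, 2'. After: A=2 B=-3 C=0 D=0 ZF=0 PC=4
Step 15: PC=4 exec 'SUB B, B'. After: A=2 B=0 C=0 D=0 ZF=1 PC=5
Step 16: PC=5 exec 'SUB A, 1'. After: A=1 B=0 C=0 D=0 ZF=0 PC=6
Step 17: PC=6 exec 'JNZ 2'. After: A=1 B=0 C=0 D=0 ZF=0 PC=2
Step 18: PC=2 exec 'SUB B, 1'. After: A=1 B=-1 C=0 D=0 ZF=0 PC=3
Step 19: PC=3 exec 'SUB B, 2'. After: A=1 B=-3 C=0 D=0 ZF=0 PC=4
Step 20: PC=4 exec 'SUB B, B'. After: A=1 B=0 C=0 D=0 ZF=1 PC=5
Step 21: PC=5 exec 'SUB A, 1'. After: A=0 B=0 C=0 D=0 ZF=1 PC=6
Step 22: PC=6 exec 'JNZ 2'. After: A=0 B=0 C=0 D=0 ZF=1 PC=7
Step 23: PC=7 exec 'HALT'. After: A=0 B=0 C=0 D=0 ZF=1 PC=7 HALTED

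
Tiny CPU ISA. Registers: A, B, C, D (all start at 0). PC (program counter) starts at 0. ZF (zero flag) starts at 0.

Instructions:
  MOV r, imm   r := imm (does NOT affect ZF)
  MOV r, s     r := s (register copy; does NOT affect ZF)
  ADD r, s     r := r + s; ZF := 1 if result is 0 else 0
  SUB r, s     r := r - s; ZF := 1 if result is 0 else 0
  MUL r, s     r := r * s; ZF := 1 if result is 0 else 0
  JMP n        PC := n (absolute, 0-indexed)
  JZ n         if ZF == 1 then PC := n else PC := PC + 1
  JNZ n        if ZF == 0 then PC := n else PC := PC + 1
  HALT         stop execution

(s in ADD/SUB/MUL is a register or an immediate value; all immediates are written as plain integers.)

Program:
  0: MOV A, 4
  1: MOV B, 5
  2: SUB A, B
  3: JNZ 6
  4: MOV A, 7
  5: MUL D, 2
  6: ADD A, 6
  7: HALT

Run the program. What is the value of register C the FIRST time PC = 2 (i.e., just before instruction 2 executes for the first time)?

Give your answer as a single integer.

Step 1: PC=0 exec 'MOV A, 4'. After: A=4 B=0 C=0 D=0 ZF=0 PC=1
Step 2: PC=1 exec 'MOV B, 5'. After: A=4 B=5 C=0 D=0 ZF=0 PC=2
First time PC=2: C=0

0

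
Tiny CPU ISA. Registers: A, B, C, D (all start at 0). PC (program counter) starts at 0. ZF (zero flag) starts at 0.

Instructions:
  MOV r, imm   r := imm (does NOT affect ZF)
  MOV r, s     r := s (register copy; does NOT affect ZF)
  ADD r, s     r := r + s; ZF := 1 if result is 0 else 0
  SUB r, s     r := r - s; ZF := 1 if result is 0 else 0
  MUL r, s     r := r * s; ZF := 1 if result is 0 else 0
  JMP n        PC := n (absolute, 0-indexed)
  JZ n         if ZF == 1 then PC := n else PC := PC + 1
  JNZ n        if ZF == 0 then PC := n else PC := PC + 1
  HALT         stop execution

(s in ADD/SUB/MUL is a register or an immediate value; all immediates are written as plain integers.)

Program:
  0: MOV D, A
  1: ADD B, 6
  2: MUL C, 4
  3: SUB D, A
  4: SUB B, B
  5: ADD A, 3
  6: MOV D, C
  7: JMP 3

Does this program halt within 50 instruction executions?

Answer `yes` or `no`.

Step 1: PC=0 exec 'MOV D, A'. After: A=0 B=0 C=0 D=0 ZF=0 PC=1
Step 2: PC=1 exec 'ADD B, 6'. After: A=0 B=6 C=0 D=0 ZF=0 PC=2
Step 3: PC=2 exec 'MUL C, 4'. After: A=0 B=6 C=0 D=0 ZF=1 PC=3
Step 4: PC=3 exec 'SUB D, A'. After: A=0 B=6 C=0 D=0 ZF=1 PC=4
Step 5: PC=4 exec 'SUB B, B'. After: A=0 B=0 C=0 D=0 ZF=1 PC=5
Step 6: PC=5 exec 'ADD A, 3'. After: A=3 B=0 C=0 D=0 ZF=0 PC=6
Step 7: PC=6 exec 'MOV D, C'. After: A=3 B=0 C=0 D=0 ZF=0 PC=7
Step 8: PC=7 exec 'JMP 3'. After: A=3 B=0 C=0 D=0 ZF=0 PC=3
Step 9: PC=3 exec 'SUB D, A'. After: A=3 B=0 C=0 D=-3 ZF=0 PC=4
Step 10: PC=4 exec 'SUB B, B'. After: A=3 B=0 C=0 D=-3 ZF=1 PC=5
Step 11: PC=5 exec 'ADD A, 3'. After: A=6 B=0 C=0 D=-3 ZF=0 PC=6
Step 12: PC=6 exec 'MOV D, C'. After: A=6 B=0 C=0 D=0 ZF=0 PC=7
Step 13: PC=7 exec 'JMP 3'. After: A=6 B=0 C=0 D=0 ZF=0 PC=3
Step 14: PC=3 exec 'SUB D, A'. After: A=6 B=0 C=0 D=-6 ZF=0 PC=4
Step 15: PC=4 exec 'SUB B, B'. After: A=6 B=0 C=0 D=-6 ZF=1 PC=5
After 50 steps: not halted. PC revisits the same instructions with no path to HALT; will never halt.

Answer: no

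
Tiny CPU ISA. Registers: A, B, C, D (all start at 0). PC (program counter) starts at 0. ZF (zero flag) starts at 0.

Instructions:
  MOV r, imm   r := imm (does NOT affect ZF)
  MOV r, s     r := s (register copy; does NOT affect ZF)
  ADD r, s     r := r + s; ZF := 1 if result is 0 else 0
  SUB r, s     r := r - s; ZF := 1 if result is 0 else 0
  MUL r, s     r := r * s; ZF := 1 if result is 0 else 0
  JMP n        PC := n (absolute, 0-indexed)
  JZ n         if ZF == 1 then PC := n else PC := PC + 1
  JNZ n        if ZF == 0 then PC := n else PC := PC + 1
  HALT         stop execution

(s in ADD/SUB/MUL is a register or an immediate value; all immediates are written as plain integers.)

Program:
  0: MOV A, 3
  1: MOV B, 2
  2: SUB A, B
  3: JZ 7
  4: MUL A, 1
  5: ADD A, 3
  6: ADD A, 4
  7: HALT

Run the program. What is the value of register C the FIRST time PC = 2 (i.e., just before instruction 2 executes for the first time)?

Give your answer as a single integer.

Step 1: PC=0 exec 'MOV A, 3'. After: A=3 B=0 C=0 D=0 ZF=0 PC=1
Step 2: PC=1 exec 'MOV B, 2'. After: A=3 B=2 C=0 D=0 ZF=0 PC=2
First time PC=2: C=0

0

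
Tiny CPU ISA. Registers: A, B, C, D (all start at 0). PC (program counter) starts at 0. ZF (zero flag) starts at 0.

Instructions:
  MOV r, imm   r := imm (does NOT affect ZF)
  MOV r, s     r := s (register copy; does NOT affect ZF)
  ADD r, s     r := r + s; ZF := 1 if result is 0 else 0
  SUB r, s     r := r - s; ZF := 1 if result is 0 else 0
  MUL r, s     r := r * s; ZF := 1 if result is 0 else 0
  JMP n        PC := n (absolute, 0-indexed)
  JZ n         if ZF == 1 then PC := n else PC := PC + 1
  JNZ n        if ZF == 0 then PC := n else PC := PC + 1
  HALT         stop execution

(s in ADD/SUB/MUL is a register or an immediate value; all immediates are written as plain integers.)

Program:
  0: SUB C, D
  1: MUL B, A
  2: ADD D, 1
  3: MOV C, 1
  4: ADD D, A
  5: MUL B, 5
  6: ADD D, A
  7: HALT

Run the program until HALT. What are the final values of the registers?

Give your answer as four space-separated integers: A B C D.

Step 1: PC=0 exec 'SUB C, D'. After: A=0 B=0 C=0 D=0 ZF=1 PC=1
Step 2: PC=1 exec 'MUL B, A'. After: A=0 B=0 C=0 D=0 ZF=1 PC=2
Step 3: PC=2 exec 'ADD D, 1'. After: A=0 B=0 C=0 D=1 ZF=0 PC=3
Step 4: PC=3 exec 'MOV C, 1'. After: A=0 B=0 C=1 D=1 ZF=0 PC=4
Step 5: PC=4 exec 'ADD D, A'. After: A=0 B=0 C=1 D=1 ZF=0 PC=5
Step 6: PC=5 exec 'MUL B, 5'. After: A=0 B=0 C=1 D=1 ZF=1 PC=6
Step 7: PC=6 exec 'ADD D, A'. After: A=0 B=0 C=1 D=1 ZF=0 PC=7
Step 8: PC=7 exec 'HALT'. After: A=0 B=0 C=1 D=1 ZF=0 PC=7 HALTED

Answer: 0 0 1 1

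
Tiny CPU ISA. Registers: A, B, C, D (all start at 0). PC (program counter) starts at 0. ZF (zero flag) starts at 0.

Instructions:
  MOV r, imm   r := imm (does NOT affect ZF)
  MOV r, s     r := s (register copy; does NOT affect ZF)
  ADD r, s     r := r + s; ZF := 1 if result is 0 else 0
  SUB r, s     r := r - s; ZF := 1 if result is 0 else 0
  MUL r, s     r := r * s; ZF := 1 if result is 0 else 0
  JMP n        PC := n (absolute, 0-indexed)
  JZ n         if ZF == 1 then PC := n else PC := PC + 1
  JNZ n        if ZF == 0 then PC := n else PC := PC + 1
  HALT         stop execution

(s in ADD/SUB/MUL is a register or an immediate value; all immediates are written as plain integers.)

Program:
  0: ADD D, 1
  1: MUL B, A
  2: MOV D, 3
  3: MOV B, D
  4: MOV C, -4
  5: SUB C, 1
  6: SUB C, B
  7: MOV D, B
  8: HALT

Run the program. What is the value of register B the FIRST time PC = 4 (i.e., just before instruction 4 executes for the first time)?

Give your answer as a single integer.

Step 1: PC=0 exec 'ADD D, 1'. After: A=0 B=0 C=0 D=1 ZF=0 PC=1
Step 2: PC=1 exec 'MUL B, A'. After: A=0 B=0 C=0 D=1 ZF=1 PC=2
Step 3: PC=2 exec 'MOV D, 3'. After: A=0 B=0 C=0 D=3 ZF=1 PC=3
Step 4: PC=3 exec 'MOV B, D'. After: A=0 B=3 C=0 D=3 ZF=1 PC=4
First time PC=4: B=3

3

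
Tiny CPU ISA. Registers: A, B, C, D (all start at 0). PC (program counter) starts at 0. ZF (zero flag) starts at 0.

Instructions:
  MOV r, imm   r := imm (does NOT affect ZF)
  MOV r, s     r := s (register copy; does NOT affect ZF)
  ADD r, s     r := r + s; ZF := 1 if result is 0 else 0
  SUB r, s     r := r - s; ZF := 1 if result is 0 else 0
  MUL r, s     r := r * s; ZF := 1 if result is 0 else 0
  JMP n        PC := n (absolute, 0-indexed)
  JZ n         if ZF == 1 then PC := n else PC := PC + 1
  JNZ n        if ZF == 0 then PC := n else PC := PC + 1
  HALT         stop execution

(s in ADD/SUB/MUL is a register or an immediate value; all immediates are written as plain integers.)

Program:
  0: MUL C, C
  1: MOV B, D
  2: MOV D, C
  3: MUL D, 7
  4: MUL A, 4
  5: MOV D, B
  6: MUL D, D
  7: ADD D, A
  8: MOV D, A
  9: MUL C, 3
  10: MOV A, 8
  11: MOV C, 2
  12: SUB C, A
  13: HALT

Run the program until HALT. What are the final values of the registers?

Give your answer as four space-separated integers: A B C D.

Step 1: PC=0 exec 'MUL C, C'. After: A=0 B=0 C=0 D=0 ZF=1 PC=1
Step 2: PC=1 exec 'MOV B, D'. After: A=0 B=0 C=0 D=0 ZF=1 PC=2
Step 3: PC=2 exec 'MOV D, C'. After: A=0 B=0 C=0 D=0 ZF=1 PC=3
Step 4: PC=3 exec 'MUL D, 7'. After: A=0 B=0 C=0 D=0 ZF=1 PC=4
Step 5: PC=4 exec 'MUL A, 4'. After: A=0 B=0 C=0 D=0 ZF=1 PC=5
Step 6: PC=5 exec 'MOV D, B'. After: A=0 B=0 C=0 D=0 ZF=1 PC=6
Step 7: PC=6 exec 'MUL D, D'. After: A=0 B=0 C=0 D=0 ZF=1 PC=7
Step 8: PC=7 exec 'ADD D, A'. After: A=0 B=0 C=0 D=0 ZF=1 PC=8
Step 9: PC=8 exec 'MOV D, A'. After: A=0 B=0 C=0 D=0 ZF=1 PC=9
Step 10: PC=9 exec 'MUL C, 3'. After: A=0 B=0 C=0 D=0 ZF=1 PC=10
Step 11: PC=10 exec 'MOV A, 8'. After: A=8 B=0 C=0 D=0 ZF=1 PC=11
Step 12: PC=11 exec 'MOV C, 2'. After: A=8 B=0 C=2 D=0 ZF=1 PC=12
Step 13: PC=12 exec 'SUB C, A'. After: A=8 B=0 C=-6 D=0 ZF=0 PC=13
Step 14: PC=13 exec 'HALT'. After: A=8 B=0 C=-6 D=0 ZF=0 PC=13 HALTED

Answer: 8 0 -6 0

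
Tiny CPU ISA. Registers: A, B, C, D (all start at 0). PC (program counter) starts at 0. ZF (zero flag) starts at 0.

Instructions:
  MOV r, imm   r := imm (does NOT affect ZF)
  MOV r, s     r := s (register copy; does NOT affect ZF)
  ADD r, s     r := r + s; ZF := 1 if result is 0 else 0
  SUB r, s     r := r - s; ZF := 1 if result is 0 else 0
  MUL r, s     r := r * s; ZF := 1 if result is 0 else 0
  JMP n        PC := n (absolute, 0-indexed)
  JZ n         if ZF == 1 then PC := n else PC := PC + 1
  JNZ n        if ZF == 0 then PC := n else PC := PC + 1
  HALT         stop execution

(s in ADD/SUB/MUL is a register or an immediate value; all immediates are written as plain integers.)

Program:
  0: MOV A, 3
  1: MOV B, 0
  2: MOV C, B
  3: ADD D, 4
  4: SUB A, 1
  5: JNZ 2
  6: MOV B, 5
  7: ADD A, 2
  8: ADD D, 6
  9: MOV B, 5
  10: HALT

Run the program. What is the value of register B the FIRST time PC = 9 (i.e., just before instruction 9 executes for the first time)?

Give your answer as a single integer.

Step 1: PC=0 exec 'MOV A, 3'. After: A=3 B=0 C=0 D=0 ZF=0 PC=1
Step 2: PC=1 exec 'MOV B, 0'. After: A=3 B=0 C=0 D=0 ZF=0 PC=2
Step 3: PC=2 exec 'MOV C, B'. After: A=3 B=0 C=0 D=0 ZF=0 PC=3
Step 4: PC=3 exec 'ADD D, 4'. After: A=3 B=0 C=0 D=4 ZF=0 PC=4
Step 5: PC=4 exec 'SUB A, 1'. After: A=2 B=0 C=0 D=4 ZF=0 PC=5
Step 6: PC=5 exec 'JNZ 2'. After: A=2 B=0 C=0 D=4 ZF=0 PC=2
Step 7: PC=2 exec 'MOV C, B'. After: A=2 B=0 C=0 D=4 ZF=0 PC=3
Step 8: PC=3 exec 'ADD D, 4'. After: A=2 B=0 C=0 D=8 ZF=0 PC=4
Step 9: PC=4 exec 'SUB A, 1'. After: A=1 B=0 C=0 D=8 ZF=0 PC=5
Step 10: PC=5 exec 'JNZ 2'. After: A=1 B=0 C=0 D=8 ZF=0 PC=2
Step 11: PC=2 exec 'MOV C, B'. After: A=1 B=0 C=0 D=8 ZF=0 PC=3
Step 12: PC=3 exec 'ADD D, 4'. After: A=1 B=0 C=0 D=12 ZF=0 PC=4
Step 13: PC=4 exec 'SUB A, 1'. After: A=0 B=0 C=0 D=12 ZF=1 PC=5
Step 14: PC=5 exec 'JNZ 2'. After: A=0 B=0 C=0 D=12 ZF=1 PC=6
Step 15: PC=6 exec 'MOV B, 5'. After: A=0 B=5 C=0 D=12 ZF=1 PC=7
Step 16: PC=7 exec 'ADD A, 2'. After: A=2 B=5 C=0 D=12 ZF=0 PC=8
Step 17: PC=8 exec 'ADD D, 6'. After: A=2 B=5 C=0 D=18 ZF=0 PC=9
First time PC=9: B=5

5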